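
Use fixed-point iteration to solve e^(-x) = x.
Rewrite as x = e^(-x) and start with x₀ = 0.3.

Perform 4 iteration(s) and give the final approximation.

Equation: e^(-x) = x
Fixed-point form: x = e^(-x)
x₀ = 0.3

x_1 = g(0.300000) = 0.740818
x_2 = g(0.740818) = 0.476724
x_3 = g(0.476724) = 0.620814
x_4 = g(0.620814) = 0.537507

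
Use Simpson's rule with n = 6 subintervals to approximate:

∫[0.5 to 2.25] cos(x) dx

f(x) = cos(x)
a = 0.5, b = 2.25, n = 6
h = (b - a)/n = 0.291667

Simpson's rule: (h/3)[f(x₀) + 4f(x₁) + 2f(x₂) + ... + f(xₙ)]

x_0 = 0.5000, f(x_0) = 0.877583, coefficient = 1
x_1 = 0.7917, f(x_1) = 0.702660, coefficient = 4
x_2 = 1.0833, f(x_2) = 0.468386, coefficient = 2
x_3 = 1.3750, f(x_3) = 0.194548, coefficient = 4
x_4 = 1.6667, f(x_4) = -0.095724, coefficient = 2
x_5 = 1.9583, f(x_5) = -0.377909, coefficient = 4
x_6 = 2.2500, f(x_6) = -0.628174, coefficient = 1

I ≈ (0.291667/3) × 3.071929 = 0.298660
Exact value: 0.298648
Error: 0.000012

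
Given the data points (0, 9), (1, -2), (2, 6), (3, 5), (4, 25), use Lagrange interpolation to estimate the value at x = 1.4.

Lagrange interpolation formula:
P(x) = Σ yᵢ × Lᵢ(x)
where Lᵢ(x) = Π_{j≠i} (x - xⱼ)/(xᵢ - xⱼ)

L_0(1.4) = (1.4 - 1)/(0 - 1) × (1.4 - 2)/(0 - 2) × (1.4 - 3)/(0 - 3) × (1.4 - 4)/(0 - 4) = -0.041600
L_1(1.4) = (1.4 - 0)/(1 - 0) × (1.4 - 2)/(1 - 2) × (1.4 - 3)/(1 - 3) × (1.4 - 4)/(1 - 4) = 0.582400
L_2(1.4) = (1.4 - 0)/(2 - 0) × (1.4 - 1)/(2 - 1) × (1.4 - 3)/(2 - 3) × (1.4 - 4)/(2 - 4) = 0.582400
L_3(1.4) = (1.4 - 0)/(3 - 0) × (1.4 - 1)/(3 - 1) × (1.4 - 2)/(3 - 2) × (1.4 - 4)/(3 - 4) = -0.145600
L_4(1.4) = (1.4 - 0)/(4 - 0) × (1.4 - 1)/(4 - 1) × (1.4 - 2)/(4 - 2) × (1.4 - 3)/(4 - 3) = 0.022400

P(1.4) = 9×L_0(1.4) + (-2)×L_1(1.4) + 6×L_2(1.4) + 5×L_3(1.4) + 25×L_4(1.4)
P(1.4) = 1.787200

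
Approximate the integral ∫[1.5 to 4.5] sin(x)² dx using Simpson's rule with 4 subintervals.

f(x) = sin(x)²
a = 1.5, b = 4.5, n = 4
h = (b - a)/n = 0.750000

Simpson's rule: (h/3)[f(x₀) + 4f(x₁) + 2f(x₂) + ... + f(xₙ)]

x_0 = 1.5000, f(x_0) = 0.994996, coefficient = 1
x_1 = 2.2500, f(x_1) = 0.605398, coefficient = 4
x_2 = 3.0000, f(x_2) = 0.019915, coefficient = 2
x_3 = 3.7500, f(x_3) = 0.326682, coefficient = 4
x_4 = 4.5000, f(x_4) = 0.955565, coefficient = 1

I ≈ (0.750000/3) × 5.718712 = 1.429678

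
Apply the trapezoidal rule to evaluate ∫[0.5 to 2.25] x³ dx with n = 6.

f(x) = x³
a = 0.5, b = 2.25, n = 6
h = (b - a)/n = 0.291667

Trapezoidal rule: (h/2)[f(x₀) + 2f(x₁) + 2f(x₂) + ... + f(xₙ)]

x_0 = 0.5000, f(x_0) = 0.125000, coefficient = 1
x_1 = 0.7917, f(x_1) = 0.496166, coefficient = 2
x_2 = 1.0833, f(x_2) = 1.271412, coefficient = 2
x_3 = 1.3750, f(x_3) = 2.599609, coefficient = 2
x_4 = 1.6667, f(x_4) = 4.629630, coefficient = 2
x_5 = 1.9583, f(x_5) = 7.510344, coefficient = 2
x_6 = 2.2500, f(x_6) = 11.390625, coefficient = 1

I ≈ (0.291667/2) × 44.529948 = 6.493951
Exact value: 6.391602
Error: 0.102349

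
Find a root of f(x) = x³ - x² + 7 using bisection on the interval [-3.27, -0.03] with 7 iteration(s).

f(x) = x³ - x² + 7
Initial interval: [-3.27, -0.03]

Iteration 1:
  c_1 = (-3.270000 + (-0.030000))/2 = -1.650000
  f(c_1) = f(-1.650000) = -0.214625
  f(a) × f(c) ≥ 0, new interval: [-1.650000, -0.030000]
Iteration 2:
  c_2 = (-1.650000 + (-0.030000))/2 = -0.840000
  f(c_2) = f(-0.840000) = 5.701696
  f(a) × f(c) < 0, new interval: [-1.650000, -0.840000]
Iteration 3:
  c_3 = (-1.650000 + (-0.840000))/2 = -1.245000
  f(c_3) = f(-1.245000) = 3.520194
  f(a) × f(c) < 0, new interval: [-1.650000, -1.245000]
Iteration 4:
  c_4 = (-1.650000 + (-1.245000))/2 = -1.447500
  f(c_4) = f(-1.447500) = 1.871860
  f(a) × f(c) < 0, new interval: [-1.650000, -1.447500]
Iteration 5:
  c_5 = (-1.650000 + (-1.447500))/2 = -1.548750
  f(c_5) = f(-1.548750) = 0.886501
  f(a) × f(c) < 0, new interval: [-1.650000, -1.548750]
Iteration 6:
  c_6 = (-1.650000 + (-1.548750))/2 = -1.599375
  f(c_6) = f(-1.599375) = 0.350798
  f(a) × f(c) < 0, new interval: [-1.650000, -1.599375]
Iteration 7:
  c_7 = (-1.650000 + (-1.599375))/2 = -1.624687
  f(c_7) = f(-1.624687) = 0.071850
  f(a) × f(c) < 0, new interval: [-1.650000, -1.624687]

After 7 iteration(s), the approximation is c_7 = -1.624687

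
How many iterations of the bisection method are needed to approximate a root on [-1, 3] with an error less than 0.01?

We need (b-a)/2^n ≤ 0.01
(3 - (-1))/2^n ≤ 0.01
4/2^n ≤ 0.01
2^n ≥ 400
n ≥ log₂(400) = 8.64
n ≥ 9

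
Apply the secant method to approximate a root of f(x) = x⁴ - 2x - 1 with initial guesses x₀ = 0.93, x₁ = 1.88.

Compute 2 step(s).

f(x) = x⁴ - 2x - 1
x₀ = 0.93, x₁ = 1.88

Secant formula: x_{n+1} = x_n - f(x_n)(x_n - x_{n-1})/(f(x_n) - f(x_{n-1}))

Iteration 1:
  f(0.930000) = -2.111948
  f(1.880000) = 7.731983
  x_2 = 1.880000 - 7.731983×(1.880000 - 0.930000)/(7.731983 - (-2.111948))
       = 1.133816
Iteration 2:
  f(1.880000) = 7.731983
  f(1.133816) = -1.615022
  x_3 = 1.133816 - (-1.615022)×(1.133816 - 1.880000)/(-1.615022 - 7.731983)
       = 1.262745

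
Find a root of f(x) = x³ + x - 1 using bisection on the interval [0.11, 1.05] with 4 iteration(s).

f(x) = x³ + x - 1
Initial interval: [0.11, 1.05]

Iteration 1:
  c_1 = (0.110000 + 1.050000)/2 = 0.580000
  f(c_1) = f(0.580000) = -0.224888
  f(a) × f(c) ≥ 0, new interval: [0.580000, 1.050000]
Iteration 2:
  c_2 = (0.580000 + 1.050000)/2 = 0.815000
  f(c_2) = f(0.815000) = 0.356343
  f(a) × f(c) < 0, new interval: [0.580000, 0.815000]
Iteration 3:
  c_3 = (0.580000 + 0.815000)/2 = 0.697500
  f(c_3) = f(0.697500) = 0.036838
  f(a) × f(c) < 0, new interval: [0.580000, 0.697500]
Iteration 4:
  c_4 = (0.580000 + 0.697500)/2 = 0.638750
  f(c_4) = f(0.638750) = -0.100639
  f(a) × f(c) ≥ 0, new interval: [0.638750, 0.697500]

After 4 iteration(s), the approximation is c_4 = 0.638750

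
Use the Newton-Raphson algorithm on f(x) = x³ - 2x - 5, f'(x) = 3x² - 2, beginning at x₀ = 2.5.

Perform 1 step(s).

f(x) = x³ - 2x - 5
f'(x) = 3x² - 2
x₀ = 2.5

Newton-Raphson formula: x_{n+1} = x_n - f(x_n)/f'(x_n)

Iteration 1:
  f(2.500000) = 5.625000
  f'(2.500000) = 16.750000
  x_1 = 2.500000 - 5.625000/16.750000 = 2.164179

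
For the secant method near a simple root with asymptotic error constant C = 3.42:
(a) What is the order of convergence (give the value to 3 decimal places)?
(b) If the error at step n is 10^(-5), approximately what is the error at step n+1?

(a) Secant method has superlinear convergence with order φ = (1+√5)/2 ≈ 1.618.
    This means |e_{n+1}| ≈ C|e_n|^1.618.

(b) With |e_n| = 10^(-5) and C = 3.42:
    |e_{n+1}| ≈ 3.42 × (10^(-5))^1.618 = 3.42 × 10^(-8.09)

(a) ≈ 1.618 (golden ratio); (b) |e_{n+1}| ≈ 2.779e-08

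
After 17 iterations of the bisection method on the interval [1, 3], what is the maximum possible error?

Bisection error bound: |error| ≤ (b-a)/2^n
|error| ≤ (3 - 1)/2^17 = 2/2^17
|error| ≤ 0.0000152588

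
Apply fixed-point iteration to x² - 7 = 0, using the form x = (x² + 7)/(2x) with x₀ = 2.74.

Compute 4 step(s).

Equation: x² - 7 = 0
Fixed-point form: x = (x² + 7)/(2x)
x₀ = 2.74

x_1 = g(2.740000) = 2.647372
x_2 = g(2.647372) = 2.645752
x_3 = g(2.645752) = 2.645751
x_4 = g(2.645751) = 2.645751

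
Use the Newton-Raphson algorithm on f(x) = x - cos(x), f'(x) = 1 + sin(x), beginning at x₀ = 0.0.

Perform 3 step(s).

f(x) = x - cos(x)
f'(x) = 1 + sin(x)
x₀ = 0.0

Newton-Raphson formula: x_{n+1} = x_n - f(x_n)/f'(x_n)

Iteration 1:
  f(0.000000) = -1.000000
  f'(0.000000) = 1.000000
  x_1 = 0.000000 - (-1.000000)/1.000000 = 1.000000
Iteration 2:
  f(1.000000) = 0.459698
  f'(1.000000) = 1.841471
  x_2 = 1.000000 - 0.459698/1.841471 = 0.750364
Iteration 3:
  f(0.750364) = 0.018923
  f'(0.750364) = 1.681905
  x_3 = 0.750364 - 0.018923/1.681905 = 0.739113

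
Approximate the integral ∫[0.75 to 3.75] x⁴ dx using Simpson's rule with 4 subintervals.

f(x) = x⁴
a = 0.75, b = 3.75, n = 4
h = (b - a)/n = 0.750000

Simpson's rule: (h/3)[f(x₀) + 4f(x₁) + 2f(x₂) + ... + f(xₙ)]

x_0 = 0.7500, f(x_0) = 0.316406, coefficient = 1
x_1 = 1.5000, f(x_1) = 5.062500, coefficient = 4
x_2 = 2.2500, f(x_2) = 25.628906, coefficient = 2
x_3 = 3.0000, f(x_3) = 81.000000, coefficient = 4
x_4 = 3.7500, f(x_4) = 197.753906, coefficient = 1

I ≈ (0.750000/3) × 593.578125 = 148.394531
Exact value: 148.267969
Error: 0.126563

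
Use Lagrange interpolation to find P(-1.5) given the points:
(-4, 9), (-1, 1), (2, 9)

Lagrange interpolation formula:
P(x) = Σ yᵢ × Lᵢ(x)
where Lᵢ(x) = Π_{j≠i} (x - xⱼ)/(xᵢ - xⱼ)

L_0(-1.5) = (-1.5 - (-1))/(-4 - (-1)) × (-1.5 - 2)/(-4 - 2) = 0.097222
L_1(-1.5) = (-1.5 - (-4))/(-1 - (-4)) × (-1.5 - 2)/(-1 - 2) = 0.972222
L_2(-1.5) = (-1.5 - (-4))/(2 - (-4)) × (-1.5 - (-1))/(2 - (-1)) = -0.069444

P(-1.5) = 9×L_0(-1.5) + 1×L_1(-1.5) + 9×L_2(-1.5)
P(-1.5) = 1.222222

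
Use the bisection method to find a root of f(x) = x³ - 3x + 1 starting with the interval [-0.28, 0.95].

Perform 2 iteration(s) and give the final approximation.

f(x) = x³ - 3x + 1
Initial interval: [-0.28, 0.95]

Iteration 1:
  c_1 = (-0.280000 + 0.950000)/2 = 0.335000
  f(c_1) = f(0.335000) = 0.032595
  f(a) × f(c) ≥ 0, new interval: [0.335000, 0.950000]
Iteration 2:
  c_2 = (0.335000 + 0.950000)/2 = 0.642500
  f(c_2) = f(0.642500) = -0.662272
  f(a) × f(c) < 0, new interval: [0.335000, 0.642500]

After 2 iteration(s), the approximation is c_2 = 0.642500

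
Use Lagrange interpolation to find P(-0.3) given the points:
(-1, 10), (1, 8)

Lagrange interpolation formula:
P(x) = Σ yᵢ × Lᵢ(x)
where Lᵢ(x) = Π_{j≠i} (x - xⱼ)/(xᵢ - xⱼ)

L_0(-0.3) = (-0.3 - 1)/(-1 - 1) = 0.650000
L_1(-0.3) = (-0.3 - (-1))/(1 - (-1)) = 0.350000

P(-0.3) = 10×L_0(-0.3) + 8×L_1(-0.3)
P(-0.3) = 9.300000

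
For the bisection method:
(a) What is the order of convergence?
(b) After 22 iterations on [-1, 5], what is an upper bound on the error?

(a) Bisection has linear (order 1) convergence; the error is halved each step.

(b) Error bound = (b-a)/2^n = (5 - (-1))/2^{22}
    = 6/2^{22}

(a) 1 (linear); (b) error ≤ 1.43e-06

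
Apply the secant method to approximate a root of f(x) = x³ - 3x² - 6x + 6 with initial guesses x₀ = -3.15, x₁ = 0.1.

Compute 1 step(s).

f(x) = x³ - 3x² - 6x + 6
x₀ = -3.15, x₁ = 0.1

Secant formula: x_{n+1} = x_n - f(x_n)(x_n - x_{n-1})/(f(x_n) - f(x_{n-1}))

Iteration 1:
  f(-3.150000) = -36.123375
  f(0.100000) = 5.371000
  x_2 = 0.100000 - 5.371000×(0.100000 - (-3.150000))/(5.371000 - (-36.123375))
       = -0.320678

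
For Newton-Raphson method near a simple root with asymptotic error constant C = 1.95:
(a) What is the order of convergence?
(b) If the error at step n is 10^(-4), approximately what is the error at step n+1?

(a) Newton-Raphson has quadratic (order 2) convergence near simple roots.
    This means |e_{n+1}| ≈ C|e_n|².

(b) With |e_n| = 10^(-4) and C = 1.95:
    |e_{n+1}| ≈ 1.95 × (10^(-4))² = 1.95 × 10^(-8)

(a) 2 (quadratic); (b) |e_{n+1}| ≈ 1.950e-08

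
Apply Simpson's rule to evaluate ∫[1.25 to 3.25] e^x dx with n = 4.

f(x) = e^x
a = 1.25, b = 3.25, n = 4
h = (b - a)/n = 0.500000

Simpson's rule: (h/3)[f(x₀) + 4f(x₁) + 2f(x₂) + ... + f(xₙ)]

x_0 = 1.2500, f(x_0) = 3.490343, coefficient = 1
x_1 = 1.7500, f(x_1) = 5.754603, coefficient = 4
x_2 = 2.2500, f(x_2) = 9.487736, coefficient = 2
x_3 = 2.7500, f(x_3) = 15.642632, coefficient = 4
x_4 = 3.2500, f(x_4) = 25.790340, coefficient = 1

I ≈ (0.500000/3) × 133.845093 = 22.307515
Exact value: 22.299997
Error: 0.007519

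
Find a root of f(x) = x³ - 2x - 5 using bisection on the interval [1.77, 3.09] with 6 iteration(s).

f(x) = x³ - 2x - 5
Initial interval: [1.77, 3.09]

Iteration 1:
  c_1 = (1.770000 + 3.090000)/2 = 2.430000
  f(c_1) = f(2.430000) = 4.488907
  f(a) × f(c) < 0, new interval: [1.770000, 2.430000]
Iteration 2:
  c_2 = (1.770000 + 2.430000)/2 = 2.100000
  f(c_2) = f(2.100000) = 0.061000
  f(a) × f(c) < 0, new interval: [1.770000, 2.100000]
Iteration 3:
  c_3 = (1.770000 + 2.100000)/2 = 1.935000
  f(c_3) = f(1.935000) = -1.624925
  f(a) × f(c) ≥ 0, new interval: [1.935000, 2.100000]
Iteration 4:
  c_4 = (1.935000 + 2.100000)/2 = 2.017500
  f(c_4) = f(2.017500) = -0.823157
  f(a) × f(c) ≥ 0, new interval: [2.017500, 2.100000]
Iteration 5:
  c_5 = (2.017500 + 2.100000)/2 = 2.058750
  f(c_5) = f(2.058750) = -0.391588
  f(a) × f(c) ≥ 0, new interval: [2.058750, 2.100000]
Iteration 6:
  c_6 = (2.058750 + 2.100000)/2 = 2.079375
  f(c_6) = f(2.079375) = -0.167948
  f(a) × f(c) ≥ 0, new interval: [2.079375, 2.100000]

After 6 iteration(s), the approximation is c_6 = 2.079375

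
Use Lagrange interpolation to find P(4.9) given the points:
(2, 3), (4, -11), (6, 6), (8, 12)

Lagrange interpolation formula:
P(x) = Σ yᵢ × Lᵢ(x)
where Lᵢ(x) = Π_{j≠i} (x - xⱼ)/(xᵢ - xⱼ)

L_0(4.9) = (4.9 - 4)/(2 - 4) × (4.9 - 6)/(2 - 6) × (4.9 - 8)/(2 - 8) = -0.063937
L_1(4.9) = (4.9 - 2)/(4 - 2) × (4.9 - 6)/(4 - 6) × (4.9 - 8)/(4 - 8) = 0.618062
L_2(4.9) = (4.9 - 2)/(6 - 2) × (4.9 - 4)/(6 - 4) × (4.9 - 8)/(6 - 8) = 0.505688
L_3(4.9) = (4.9 - 2)/(8 - 2) × (4.9 - 4)/(8 - 4) × (4.9 - 6)/(8 - 6) = -0.059813

P(4.9) = 3×L_0(4.9) + (-11)×L_1(4.9) + 6×L_2(4.9) + 12×L_3(4.9)
P(4.9) = -4.674125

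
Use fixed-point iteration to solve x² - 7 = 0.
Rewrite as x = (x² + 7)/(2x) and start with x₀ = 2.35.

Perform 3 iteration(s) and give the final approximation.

Equation: x² - 7 = 0
Fixed-point form: x = (x² + 7)/(2x)
x₀ = 2.35

x_1 = g(2.350000) = 2.664362
x_2 = g(2.664362) = 2.645816
x_3 = g(2.645816) = 2.645751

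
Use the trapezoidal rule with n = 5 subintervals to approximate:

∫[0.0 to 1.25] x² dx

f(x) = x²
a = 0.0, b = 1.25, n = 5
h = (b - a)/n = 0.250000

Trapezoidal rule: (h/2)[f(x₀) + 2f(x₁) + 2f(x₂) + ... + f(xₙ)]

x_0 = 0.0000, f(x_0) = 0.000000, coefficient = 1
x_1 = 0.2500, f(x_1) = 0.062500, coefficient = 2
x_2 = 0.5000, f(x_2) = 0.250000, coefficient = 2
x_3 = 0.7500, f(x_3) = 0.562500, coefficient = 2
x_4 = 1.0000, f(x_4) = 1.000000, coefficient = 2
x_5 = 1.2500, f(x_5) = 1.562500, coefficient = 1

I ≈ (0.250000/2) × 5.312500 = 0.664062
Exact value: 0.651042
Error: 0.013021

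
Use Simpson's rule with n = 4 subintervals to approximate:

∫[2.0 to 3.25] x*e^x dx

f(x) = x*e^x
a = 2.0, b = 3.25, n = 4
h = (b - a)/n = 0.312500

Simpson's rule: (h/3)[f(x₀) + 4f(x₁) + 2f(x₂) + ... + f(xₙ)]

x_0 = 2.0000, f(x_0) = 14.778112, coefficient = 1
x_1 = 2.3125, f(x_1) = 23.355423, coefficient = 4
x_2 = 2.6250, f(x_2) = 36.237007, coefficient = 2
x_3 = 2.9375, f(x_3) = 55.426559, coefficient = 4
x_4 = 3.2500, f(x_4) = 83.818605, coefficient = 1

I ≈ (0.312500/3) × 486.198657 = 50.645693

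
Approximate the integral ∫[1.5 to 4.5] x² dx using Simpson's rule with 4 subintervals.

f(x) = x²
a = 1.5, b = 4.5, n = 4
h = (b - a)/n = 0.750000

Simpson's rule: (h/3)[f(x₀) + 4f(x₁) + 2f(x₂) + ... + f(xₙ)]

x_0 = 1.5000, f(x_0) = 2.250000, coefficient = 1
x_1 = 2.2500, f(x_1) = 5.062500, coefficient = 4
x_2 = 3.0000, f(x_2) = 9.000000, coefficient = 2
x_3 = 3.7500, f(x_3) = 14.062500, coefficient = 4
x_4 = 4.5000, f(x_4) = 20.250000, coefficient = 1

I ≈ (0.750000/3) × 117.000000 = 29.250000
Exact value: 29.250000
Error: 0.000000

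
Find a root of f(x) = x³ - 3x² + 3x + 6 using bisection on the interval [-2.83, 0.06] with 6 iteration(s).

f(x) = x³ - 3x² + 3x + 6
Initial interval: [-2.83, 0.06]

Iteration 1:
  c_1 = (-2.830000 + 0.060000)/2 = -1.385000
  f(c_1) = f(-1.385000) = -6.566417
  f(a) × f(c) ≥ 0, new interval: [-1.385000, 0.060000]
Iteration 2:
  c_2 = (-1.385000 + 0.060000)/2 = -0.662500
  f(c_2) = f(-0.662500) = 2.405006
  f(a) × f(c) < 0, new interval: [-1.385000, -0.662500]
Iteration 3:
  c_3 = (-1.385000 + (-0.662500))/2 = -1.023750
  f(c_3) = f(-1.023750) = -1.288398
  f(a) × f(c) ≥ 0, new interval: [-1.023750, -0.662500]
Iteration 4:
  c_4 = (-1.023750 + (-0.662500))/2 = -0.843125
  f(c_4) = f(-0.843125) = 0.738702
  f(a) × f(c) < 0, new interval: [-1.023750, -0.843125]
Iteration 5:
  c_5 = (-1.023750 + (-0.843125))/2 = -0.933437
  f(c_5) = f(-0.933437) = -0.227538
  f(a) × f(c) ≥ 0, new interval: [-0.933437, -0.843125]
Iteration 6:
  c_6 = (-0.933437 + (-0.843125))/2 = -0.888281
  f(c_6) = f(-0.888281) = 0.267133
  f(a) × f(c) < 0, new interval: [-0.933437, -0.888281]

After 6 iteration(s), the approximation is c_6 = -0.888281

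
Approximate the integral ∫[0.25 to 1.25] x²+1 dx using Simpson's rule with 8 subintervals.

f(x) = x²+1
a = 0.25, b = 1.25, n = 8
h = (b - a)/n = 0.125000

Simpson's rule: (h/3)[f(x₀) + 4f(x₁) + 2f(x₂) + ... + f(xₙ)]

x_0 = 0.2500, f(x_0) = 1.062500, coefficient = 1
x_1 = 0.3750, f(x_1) = 1.140625, coefficient = 4
x_2 = 0.5000, f(x_2) = 1.250000, coefficient = 2
x_3 = 0.6250, f(x_3) = 1.390625, coefficient = 4
x_4 = 0.7500, f(x_4) = 1.562500, coefficient = 2
x_5 = 0.8750, f(x_5) = 1.765625, coefficient = 4
x_6 = 1.0000, f(x_6) = 2.000000, coefficient = 2
x_7 = 1.1250, f(x_7) = 2.265625, coefficient = 4
x_8 = 1.2500, f(x_8) = 2.562500, coefficient = 1

I ≈ (0.125000/3) × 39.500000 = 1.645833
Exact value: 1.645833
Error: 0.000000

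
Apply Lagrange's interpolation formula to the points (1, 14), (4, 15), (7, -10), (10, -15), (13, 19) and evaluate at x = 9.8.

Lagrange interpolation formula:
P(x) = Σ yᵢ × Lᵢ(x)
where Lᵢ(x) = Π_{j≠i} (x - xⱼ)/(xᵢ - xⱼ)

L_0(9.8) = (9.8 - 4)/(1 - 4) × (9.8 - 7)/(1 - 7) × (9.8 - 10)/(1 - 10) × (9.8 - 13)/(1 - 13) = 0.005347
L_1(9.8) = (9.8 - 1)/(4 - 1) × (9.8 - 7)/(4 - 7) × (9.8 - 10)/(4 - 10) × (9.8 - 13)/(4 - 13) = -0.032448
L_2(9.8) = (9.8 - 1)/(7 - 1) × (9.8 - 4)/(7 - 4) × (9.8 - 10)/(7 - 10) × (9.8 - 13)/(7 - 13) = 0.100820
L_3(9.8) = (9.8 - 1)/(10 - 1) × (9.8 - 4)/(10 - 4) × (9.8 - 7)/(10 - 7) × (9.8 - 13)/(10 - 13) = 0.940984
L_4(9.8) = (9.8 - 1)/(13 - 1) × (9.8 - 4)/(13 - 4) × (9.8 - 7)/(13 - 7) × (9.8 - 10)/(13 - 10) = -0.014703

P(9.8) = 14×L_0(9.8) + 15×L_1(9.8) + (-10)×L_2(9.8) + (-15)×L_3(9.8) + 19×L_4(9.8)
P(9.8) = -15.814183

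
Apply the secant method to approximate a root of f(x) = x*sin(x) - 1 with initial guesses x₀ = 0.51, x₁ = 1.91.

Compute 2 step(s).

f(x) = x*sin(x) - 1
x₀ = 0.51, x₁ = 1.91

Secant formula: x_{n+1} = x_n - f(x_n)(x_n - x_{n-1})/(f(x_n) - f(x_{n-1}))

Iteration 1:
  f(0.510000) = -0.751030
  f(1.910000) = 0.801168
  x_2 = 1.910000 - 0.801168×(1.910000 - 0.510000)/(0.801168 - (-0.751030))
       = 1.187389
Iteration 2:
  f(1.910000) = 0.801168
  f(1.187389) = 0.101179
  x_3 = 1.187389 - 0.101179×(1.187389 - 1.910000)/(0.101179 - 0.801168)
       = 1.082940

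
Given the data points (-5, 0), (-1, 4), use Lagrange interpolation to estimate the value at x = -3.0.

Lagrange interpolation formula:
P(x) = Σ yᵢ × Lᵢ(x)
where Lᵢ(x) = Π_{j≠i} (x - xⱼ)/(xᵢ - xⱼ)

L_0(-3.0) = (-3.0 - (-1))/(-5 - (-1)) = 0.500000
L_1(-3.0) = (-3.0 - (-5))/(-1 - (-5)) = 0.500000

P(-3.0) = 0×L_0(-3.0) + 4×L_1(-3.0)
P(-3.0) = 2.000000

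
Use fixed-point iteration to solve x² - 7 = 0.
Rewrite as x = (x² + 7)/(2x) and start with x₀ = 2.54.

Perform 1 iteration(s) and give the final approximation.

Equation: x² - 7 = 0
Fixed-point form: x = (x² + 7)/(2x)
x₀ = 2.54

x_1 = g(2.540000) = 2.647953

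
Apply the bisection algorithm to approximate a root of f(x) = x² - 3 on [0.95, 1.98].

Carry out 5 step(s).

f(x) = x² - 3
Initial interval: [0.95, 1.98]

Iteration 1:
  c_1 = (0.950000 + 1.980000)/2 = 1.465000
  f(c_1) = f(1.465000) = -0.853775
  f(a) × f(c) ≥ 0, new interval: [1.465000, 1.980000]
Iteration 2:
  c_2 = (1.465000 + 1.980000)/2 = 1.722500
  f(c_2) = f(1.722500) = -0.032994
  f(a) × f(c) ≥ 0, new interval: [1.722500, 1.980000]
Iteration 3:
  c_3 = (1.722500 + 1.980000)/2 = 1.851250
  f(c_3) = f(1.851250) = 0.427127
  f(a) × f(c) < 0, new interval: [1.722500, 1.851250]
Iteration 4:
  c_4 = (1.722500 + 1.851250)/2 = 1.786875
  f(c_4) = f(1.786875) = 0.192922
  f(a) × f(c) < 0, new interval: [1.722500, 1.786875]
Iteration 5:
  c_5 = (1.722500 + 1.786875)/2 = 1.754687
  f(c_5) = f(1.754687) = 0.078928
  f(a) × f(c) < 0, new interval: [1.722500, 1.754687]

After 5 iteration(s), the approximation is c_5 = 1.754687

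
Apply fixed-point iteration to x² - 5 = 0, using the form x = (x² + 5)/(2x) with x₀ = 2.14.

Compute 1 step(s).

Equation: x² - 5 = 0
Fixed-point form: x = (x² + 5)/(2x)
x₀ = 2.14

x_1 = g(2.140000) = 2.238224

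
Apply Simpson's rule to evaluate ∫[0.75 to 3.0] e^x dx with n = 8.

f(x) = e^x
a = 0.75, b = 3.0, n = 8
h = (b - a)/n = 0.281250

Simpson's rule: (h/3)[f(x₀) + 4f(x₁) + 2f(x₂) + ... + f(xₙ)]

x_0 = 0.7500, f(x_0) = 2.117000, coefficient = 1
x_1 = 1.0312, f(x_1) = 2.804569, coefficient = 4
x_2 = 1.3125, f(x_2) = 3.715451, coefficient = 2
x_3 = 1.5938, f(x_3) = 4.922173, coefficient = 4
x_4 = 1.8750, f(x_4) = 6.520819, coefficient = 2
x_5 = 2.1562, f(x_5) = 8.638682, coefficient = 4
x_6 = 2.4375, f(x_6) = 11.444394, coefficient = 2
x_7 = 2.7188, f(x_7) = 15.161359, coefficient = 4
x_8 = 3.0000, f(x_8) = 20.085537, coefficient = 1

I ≈ (0.281250/3) × 191.670994 = 17.969156
Exact value: 17.968537
Error: 0.000619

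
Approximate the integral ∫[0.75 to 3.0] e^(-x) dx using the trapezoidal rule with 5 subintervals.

f(x) = e^(-x)
a = 0.75, b = 3.0, n = 5
h = (b - a)/n = 0.450000

Trapezoidal rule: (h/2)[f(x₀) + 2f(x₁) + 2f(x₂) + ... + f(xₙ)]

x_0 = 0.7500, f(x_0) = 0.472367, coefficient = 1
x_1 = 1.2000, f(x_1) = 0.301194, coefficient = 2
x_2 = 1.6500, f(x_2) = 0.192050, coefficient = 2
x_3 = 2.1000, f(x_3) = 0.122456, coefficient = 2
x_4 = 2.5500, f(x_4) = 0.078082, coefficient = 2
x_5 = 3.0000, f(x_5) = 0.049787, coefficient = 1

I ≈ (0.450000/2) × 1.909718 = 0.429687
Exact value: 0.422579
Error: 0.007107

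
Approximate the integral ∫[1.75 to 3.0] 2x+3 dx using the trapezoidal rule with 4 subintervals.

f(x) = 2x+3
a = 1.75, b = 3.0, n = 4
h = (b - a)/n = 0.312500

Trapezoidal rule: (h/2)[f(x₀) + 2f(x₁) + 2f(x₂) + ... + f(xₙ)]

x_0 = 1.7500, f(x_0) = 6.500000, coefficient = 1
x_1 = 2.0625, f(x_1) = 7.125000, coefficient = 2
x_2 = 2.3750, f(x_2) = 7.750000, coefficient = 2
x_3 = 2.6875, f(x_3) = 8.375000, coefficient = 2
x_4 = 3.0000, f(x_4) = 9.000000, coefficient = 1

I ≈ (0.312500/2) × 62.000000 = 9.687500
Exact value: 9.687500
Error: 0.000000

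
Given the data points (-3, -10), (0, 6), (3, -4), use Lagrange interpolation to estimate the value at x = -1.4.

Lagrange interpolation formula:
P(x) = Σ yᵢ × Lᵢ(x)
where Lᵢ(x) = Π_{j≠i} (x - xⱼ)/(xᵢ - xⱼ)

L_0(-1.4) = (-1.4 - 0)/(-3 - 0) × (-1.4 - 3)/(-3 - 3) = 0.342222
L_1(-1.4) = (-1.4 - (-3))/(0 - (-3)) × (-1.4 - 3)/(0 - 3) = 0.782222
L_2(-1.4) = (-1.4 - (-3))/(3 - (-3)) × (-1.4 - 0)/(3 - 0) = -0.124444

P(-1.4) = (-10)×L_0(-1.4) + 6×L_1(-1.4) + (-4)×L_2(-1.4)
P(-1.4) = 1.768889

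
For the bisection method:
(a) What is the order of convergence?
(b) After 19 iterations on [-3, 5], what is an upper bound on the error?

(a) Bisection has linear (order 1) convergence; the error is halved each step.

(b) Error bound = (b-a)/2^n = (5 - (-3))/2^{19}
    = 8/2^{19}

(a) 1 (linear); (b) error ≤ 1.53e-05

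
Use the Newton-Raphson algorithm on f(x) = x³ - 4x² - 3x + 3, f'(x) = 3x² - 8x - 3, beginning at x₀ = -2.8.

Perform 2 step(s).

f(x) = x³ - 4x² - 3x + 3
f'(x) = 3x² - 8x - 3
x₀ = -2.8

Newton-Raphson formula: x_{n+1} = x_n - f(x_n)/f'(x_n)

Iteration 1:
  f(-2.800000) = -41.912000
  f'(-2.800000) = 42.920000
  x_1 = -2.800000 - (-41.912000)/42.920000 = -1.823486
Iteration 2:
  f(-1.823486) = -10.893213
  f'(-1.823486) = 21.563183
  x_2 = -1.823486 - (-10.893213)/21.563183 = -1.318309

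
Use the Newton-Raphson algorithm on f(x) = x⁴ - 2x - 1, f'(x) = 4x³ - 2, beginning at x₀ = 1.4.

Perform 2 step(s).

f(x) = x⁴ - 2x - 1
f'(x) = 4x³ - 2
x₀ = 1.4

Newton-Raphson formula: x_{n+1} = x_n - f(x_n)/f'(x_n)

Iteration 1:
  f(1.400000) = 0.041600
  f'(1.400000) = 8.976000
  x_1 = 1.400000 - 0.041600/8.976000 = 1.395365
Iteration 2:
  f(1.395365) = 0.000252
  f'(1.395365) = 8.867355
  x_2 = 1.395365 - 0.000252/8.867355 = 1.395337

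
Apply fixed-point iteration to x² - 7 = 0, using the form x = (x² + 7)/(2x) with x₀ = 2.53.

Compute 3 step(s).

Equation: x² - 7 = 0
Fixed-point form: x = (x² + 7)/(2x)
x₀ = 2.53

x_1 = g(2.530000) = 2.648399
x_2 = g(2.648399) = 2.645753
x_3 = g(2.645753) = 2.645751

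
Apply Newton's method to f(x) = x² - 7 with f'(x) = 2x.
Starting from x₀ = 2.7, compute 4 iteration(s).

f(x) = x² - 7
f'(x) = 2x
x₀ = 2.7

Newton-Raphson formula: x_{n+1} = x_n - f(x_n)/f'(x_n)

Iteration 1:
  f(2.700000) = 0.290000
  f'(2.700000) = 5.400000
  x_1 = 2.700000 - 0.290000/5.400000 = 2.646296
Iteration 2:
  f(2.646296) = 0.002884
  f'(2.646296) = 5.292593
  x_2 = 2.646296 - 0.002884/5.292593 = 2.645751
Iteration 3:
  f(2.645751) = 0.000000
  f'(2.645751) = 5.291503
  x_3 = 2.645751 - 0.000000/5.291503 = 2.645751
Iteration 4:
  f(2.645751) = 0.000000
  f'(2.645751) = 5.291503
  x_4 = 2.645751 - 0.000000/5.291503 = 2.645751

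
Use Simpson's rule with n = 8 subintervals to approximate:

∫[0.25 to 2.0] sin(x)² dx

f(x) = sin(x)²
a = 0.25, b = 2.0, n = 8
h = (b - a)/n = 0.218750

Simpson's rule: (h/3)[f(x₀) + 4f(x₁) + 2f(x₂) + ... + f(xₙ)]

x_0 = 0.2500, f(x_0) = 0.061209, coefficient = 1
x_1 = 0.4688, f(x_1) = 0.204097, coefficient = 4
x_2 = 0.6875, f(x_2) = 0.402726, coefficient = 2
x_3 = 0.9062, f(x_3) = 0.619679, coefficient = 4
x_4 = 1.1250, f(x_4) = 0.814087, coefficient = 2
x_5 = 1.3438, f(x_5) = 0.949330, coefficient = 4
x_6 = 1.5625, f(x_6) = 0.999931, coefficient = 2
x_7 = 1.7812, f(x_7) = 0.956359, coefficient = 4
x_8 = 2.0000, f(x_8) = 0.826822, coefficient = 1

I ≈ (0.218750/3) × 16.239379 = 1.184121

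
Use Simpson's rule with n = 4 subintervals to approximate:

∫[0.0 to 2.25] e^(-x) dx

f(x) = e^(-x)
a = 0.0, b = 2.25, n = 4
h = (b - a)/n = 0.562500

Simpson's rule: (h/3)[f(x₀) + 4f(x₁) + 2f(x₂) + ... + f(xₙ)]

x_0 = 0.0000, f(x_0) = 1.000000, coefficient = 1
x_1 = 0.5625, f(x_1) = 0.569783, coefficient = 4
x_2 = 1.1250, f(x_2) = 0.324652, coefficient = 2
x_3 = 1.6875, f(x_3) = 0.184981, coefficient = 4
x_4 = 2.2500, f(x_4) = 0.105399, coefficient = 1

I ≈ (0.562500/3) × 4.773761 = 0.895080
Exact value: 0.894601
Error: 0.000479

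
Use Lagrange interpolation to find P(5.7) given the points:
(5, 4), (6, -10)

Lagrange interpolation formula:
P(x) = Σ yᵢ × Lᵢ(x)
where Lᵢ(x) = Π_{j≠i} (x - xⱼ)/(xᵢ - xⱼ)

L_0(5.7) = (5.7 - 6)/(5 - 6) = 0.300000
L_1(5.7) = (5.7 - 5)/(6 - 5) = 0.700000

P(5.7) = 4×L_0(5.7) + (-10)×L_1(5.7)
P(5.7) = -5.800000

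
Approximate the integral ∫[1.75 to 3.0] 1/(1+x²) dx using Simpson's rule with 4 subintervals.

f(x) = 1/(1+x²)
a = 1.75, b = 3.0, n = 4
h = (b - a)/n = 0.312500

Simpson's rule: (h/3)[f(x₀) + 4f(x₁) + 2f(x₂) + ... + f(xₙ)]

x_0 = 1.7500, f(x_0) = 0.246154, coefficient = 1
x_1 = 2.0625, f(x_1) = 0.190335, coefficient = 4
x_2 = 2.3750, f(x_2) = 0.150588, coefficient = 2
x_3 = 2.6875, f(x_3) = 0.121615, coefficient = 4
x_4 = 3.0000, f(x_4) = 0.100000, coefficient = 1

I ≈ (0.312500/3) × 1.895129 = 0.197409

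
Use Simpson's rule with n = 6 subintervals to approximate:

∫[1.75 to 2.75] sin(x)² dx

f(x) = sin(x)²
a = 1.75, b = 2.75, n = 6
h = (b - a)/n = 0.166667

Simpson's rule: (h/3)[f(x₀) + 4f(x₁) + 2f(x₂) + ... + f(xₙ)]

x_0 = 1.7500, f(x_0) = 0.968228, coefficient = 1
x_1 = 1.9167, f(x_1) = 0.885068, coefficient = 4
x_2 = 2.0833, f(x_2) = 0.759518, coefficient = 2
x_3 = 2.2500, f(x_3) = 0.605398, coefficient = 4
x_4 = 2.4167, f(x_4) = 0.439675, coefficient = 2
x_5 = 2.5833, f(x_5) = 0.280593, coefficient = 4
x_6 = 2.7500, f(x_6) = 0.145665, coefficient = 1

I ≈ (0.166667/3) × 10.596518 = 0.588695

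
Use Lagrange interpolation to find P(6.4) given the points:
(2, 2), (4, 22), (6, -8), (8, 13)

Lagrange interpolation formula:
P(x) = Σ yᵢ × Lᵢ(x)
where Lᵢ(x) = Π_{j≠i} (x - xⱼ)/(xᵢ - xⱼ)

L_0(6.4) = (6.4 - 4)/(2 - 4) × (6.4 - 6)/(2 - 6) × (6.4 - 8)/(2 - 8) = 0.032000
L_1(6.4) = (6.4 - 2)/(4 - 2) × (6.4 - 6)/(4 - 6) × (6.4 - 8)/(4 - 8) = -0.176000
L_2(6.4) = (6.4 - 2)/(6 - 2) × (6.4 - 4)/(6 - 4) × (6.4 - 8)/(6 - 8) = 1.056000
L_3(6.4) = (6.4 - 2)/(8 - 2) × (6.4 - 4)/(8 - 4) × (6.4 - 6)/(8 - 6) = 0.088000

P(6.4) = 2×L_0(6.4) + 22×L_1(6.4) + (-8)×L_2(6.4) + 13×L_3(6.4)
P(6.4) = -11.112000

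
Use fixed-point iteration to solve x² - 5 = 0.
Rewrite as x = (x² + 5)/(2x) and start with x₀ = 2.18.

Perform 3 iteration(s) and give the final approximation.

Equation: x² - 5 = 0
Fixed-point form: x = (x² + 5)/(2x)
x₀ = 2.18

x_1 = g(2.180000) = 2.236789
x_2 = g(2.236789) = 2.236068
x_3 = g(2.236068) = 2.236068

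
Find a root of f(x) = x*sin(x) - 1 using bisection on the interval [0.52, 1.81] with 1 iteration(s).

f(x) = x*sin(x) - 1
Initial interval: [0.52, 1.81]

Iteration 1:
  c_1 = (0.520000 + 1.810000)/2 = 1.165000
  f(c_1) = f(1.165000) = 0.070388
  f(a) × f(c) < 0, new interval: [0.520000, 1.165000]

After 1 iteration(s), the approximation is c_1 = 1.165000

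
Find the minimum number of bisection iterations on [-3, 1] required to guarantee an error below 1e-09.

We need (b-a)/2^n ≤ 1e-09
(1 - (-3))/2^n ≤ 1e-09
4/2^n ≤ 1e-09
2^n ≥ 4000000000
n ≥ log₂(4000000000) = 31.90
n ≥ 32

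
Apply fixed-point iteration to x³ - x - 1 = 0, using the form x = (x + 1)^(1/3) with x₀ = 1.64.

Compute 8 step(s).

Equation: x³ - x - 1 = 0
Fixed-point form: x = (x + 1)^(1/3)
x₀ = 1.64

x_1 = g(1.640000) = 1.382085
x_2 = g(1.382085) = 1.335526
x_3 = g(1.335526) = 1.326768
x_4 = g(1.326768) = 1.325107
x_5 = g(1.325107) = 1.324792
x_6 = g(1.324792) = 1.324732
x_7 = g(1.324732) = 1.324721
x_8 = g(1.324721) = 1.324718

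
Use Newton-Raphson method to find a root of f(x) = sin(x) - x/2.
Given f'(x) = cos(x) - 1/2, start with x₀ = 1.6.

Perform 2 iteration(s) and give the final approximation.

f(x) = sin(x) - x/2
f'(x) = cos(x) - 1/2
x₀ = 1.6

Newton-Raphson formula: x_{n+1} = x_n - f(x_n)/f'(x_n)

Iteration 1:
  f(1.600000) = 0.199574
  f'(1.600000) = -0.529200
  x_1 = 1.600000 - 0.199574/(-0.529200) = 1.977124
Iteration 2:
  f(1.977124) = -0.069983
  f'(1.977124) = -0.895238
  x_2 = 1.977124 - (-0.069983)/(-0.895238) = 1.898951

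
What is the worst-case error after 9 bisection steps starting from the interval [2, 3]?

Bisection error bound: |error| ≤ (b-a)/2^n
|error| ≤ (3 - 2)/2^9 = 1/2^9
|error| ≤ 0.0019531250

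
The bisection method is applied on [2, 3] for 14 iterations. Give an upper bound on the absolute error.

Bisection error bound: |error| ≤ (b-a)/2^n
|error| ≤ (3 - 2)/2^14 = 1/2^14
|error| ≤ 0.0000610352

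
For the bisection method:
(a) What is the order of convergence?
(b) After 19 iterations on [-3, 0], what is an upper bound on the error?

(a) Bisection has linear (order 1) convergence; the error is halved each step.

(b) Error bound = (b-a)/2^n = (0 - (-3))/2^{19}
    = 3/2^{19}

(a) 1 (linear); (b) error ≤ 5.72e-06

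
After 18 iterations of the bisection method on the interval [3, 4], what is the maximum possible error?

Bisection error bound: |error| ≤ (b-a)/2^n
|error| ≤ (4 - 3)/2^18 = 1/2^18
|error| ≤ 0.0000038147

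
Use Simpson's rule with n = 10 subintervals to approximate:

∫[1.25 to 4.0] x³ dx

f(x) = x³
a = 1.25, b = 4.0, n = 10
h = (b - a)/n = 0.275000

Simpson's rule: (h/3)[f(x₀) + 4f(x₁) + 2f(x₂) + ... + f(xₙ)]

x_0 = 1.2500, f(x_0) = 1.953125, coefficient = 1
x_1 = 1.5250, f(x_1) = 3.546578, coefficient = 4
x_2 = 1.8000, f(x_2) = 5.832000, coefficient = 2
x_3 = 2.0750, f(x_3) = 8.934172, coefficient = 4
x_4 = 2.3500, f(x_4) = 12.977875, coefficient = 2
x_5 = 2.6250, f(x_5) = 18.087891, coefficient = 4
x_6 = 2.9000, f(x_6) = 24.389000, coefficient = 2
x_7 = 3.1750, f(x_7) = 32.005984, coefficient = 4
x_8 = 3.4500, f(x_8) = 41.063625, coefficient = 2
x_9 = 3.7250, f(x_9) = 51.686703, coefficient = 4
x_10 = 4.0000, f(x_10) = 64.000000, coefficient = 1

I ≈ (0.275000/3) × 691.523438 = 63.389648
Exact value: 63.389648
Error: 0.000000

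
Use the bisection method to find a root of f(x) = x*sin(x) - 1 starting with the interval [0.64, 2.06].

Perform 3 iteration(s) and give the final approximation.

f(x) = x*sin(x) - 1
Initial interval: [0.64, 2.06]

Iteration 1:
  c_1 = (0.640000 + 2.060000)/2 = 1.350000
  f(c_1) = f(1.350000) = 0.317227
  f(a) × f(c) < 0, new interval: [0.640000, 1.350000]
Iteration 2:
  c_2 = (0.640000 + 1.350000)/2 = 0.995000
  f(c_2) = f(0.995000) = -0.165435
  f(a) × f(c) ≥ 0, new interval: [0.995000, 1.350000]
Iteration 3:
  c_3 = (0.995000 + 1.350000)/2 = 1.172500
  f(c_3) = f(1.172500) = 0.080720
  f(a) × f(c) < 0, new interval: [0.995000, 1.172500]

After 3 iteration(s), the approximation is c_3 = 1.172500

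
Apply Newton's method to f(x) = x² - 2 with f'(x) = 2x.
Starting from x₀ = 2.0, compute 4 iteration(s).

f(x) = x² - 2
f'(x) = 2x
x₀ = 2.0

Newton-Raphson formula: x_{n+1} = x_n - f(x_n)/f'(x_n)

Iteration 1:
  f(2.000000) = 2.000000
  f'(2.000000) = 4.000000
  x_1 = 2.000000 - 2.000000/4.000000 = 1.500000
Iteration 2:
  f(1.500000) = 0.250000
  f'(1.500000) = 3.000000
  x_2 = 1.500000 - 0.250000/3.000000 = 1.416667
Iteration 3:
  f(1.416667) = 0.006944
  f'(1.416667) = 2.833333
  x_3 = 1.416667 - 0.006944/2.833333 = 1.414216
Iteration 4:
  f(1.414216) = 0.000006
  f'(1.414216) = 2.828431
  x_4 = 1.414216 - 0.000006/2.828431 = 1.414214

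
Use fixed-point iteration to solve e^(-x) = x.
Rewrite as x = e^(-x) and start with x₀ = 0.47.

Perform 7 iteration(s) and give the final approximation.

Equation: e^(-x) = x
Fixed-point form: x = e^(-x)
x₀ = 0.47

x_1 = g(0.470000) = 0.625002
x_2 = g(0.625002) = 0.535260
x_3 = g(0.535260) = 0.585517
x_4 = g(0.585517) = 0.556818
x_5 = g(0.556818) = 0.573030
x_6 = g(0.573030) = 0.563815
x_7 = g(0.563815) = 0.569034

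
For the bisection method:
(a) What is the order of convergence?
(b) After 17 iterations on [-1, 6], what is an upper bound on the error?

(a) Bisection has linear (order 1) convergence; the error is halved each step.

(b) Error bound = (b-a)/2^n = (6 - (-1))/2^{17}
    = 7/2^{17}

(a) 1 (linear); (b) error ≤ 5.34e-05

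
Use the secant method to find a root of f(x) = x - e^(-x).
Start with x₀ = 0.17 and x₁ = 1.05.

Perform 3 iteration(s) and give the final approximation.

f(x) = x - e^(-x)
x₀ = 0.17, x₁ = 1.05

Secant formula: x_{n+1} = x_n - f(x_n)(x_n - x_{n-1})/(f(x_n) - f(x_{n-1}))

Iteration 1:
  f(0.170000) = -0.673665
  f(1.050000) = 0.700062
  x_2 = 1.050000 - 0.700062×(1.050000 - 0.170000)/(0.700062 - (-0.673665))
       = 0.601545
Iteration 2:
  f(1.050000) = 0.700062
  f(0.601545) = 0.053581
  x_3 = 0.601545 - 0.053581×(0.601545 - 1.050000)/(0.053581 - 0.700062)
       = 0.564377
Iteration 3:
  f(0.601545) = 0.053581
  f(0.564377) = -0.004338
  x_4 = 0.564377 - (-0.004338)×(0.564377 - 0.601545)/(-0.004338 - 0.053581)
       = 0.567160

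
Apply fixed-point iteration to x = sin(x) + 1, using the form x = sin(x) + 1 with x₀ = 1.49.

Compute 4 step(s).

Equation: x = sin(x) + 1
Fixed-point form: x = sin(x) + 1
x₀ = 1.49

x_1 = g(1.490000) = 1.996738
x_2 = g(1.996738) = 1.910650
x_3 = g(1.910650) = 1.942803
x_4 = g(1.942803) = 1.931600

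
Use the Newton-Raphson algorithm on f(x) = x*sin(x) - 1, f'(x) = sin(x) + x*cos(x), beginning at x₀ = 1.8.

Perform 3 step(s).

f(x) = x*sin(x) - 1
f'(x) = sin(x) + x*cos(x)
x₀ = 1.8

Newton-Raphson formula: x_{n+1} = x_n - f(x_n)/f'(x_n)

Iteration 1:
  f(1.800000) = 0.752926
  f'(1.800000) = 0.564884
  x_1 = 1.800000 - 0.752926/0.564884 = 0.467114
Iteration 2:
  f(0.467114) = -0.789653
  f'(0.467114) = 0.867384
  x_2 = 0.467114 - (-0.789653)/0.867384 = 1.377499
Iteration 3:
  f(1.377499) = 0.351844
  f'(1.377499) = 1.245988
  x_3 = 1.377499 - 0.351844/1.245988 = 1.095117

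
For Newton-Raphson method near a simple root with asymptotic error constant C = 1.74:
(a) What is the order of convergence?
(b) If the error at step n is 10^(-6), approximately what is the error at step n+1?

(a) Newton-Raphson has quadratic (order 2) convergence near simple roots.
    This means |e_{n+1}| ≈ C|e_n|².

(b) With |e_n| = 10^(-6) and C = 1.74:
    |e_{n+1}| ≈ 1.74 × (10^(-6))² = 1.74 × 10^(-12)

(a) 2 (quadratic); (b) |e_{n+1}| ≈ 1.740e-12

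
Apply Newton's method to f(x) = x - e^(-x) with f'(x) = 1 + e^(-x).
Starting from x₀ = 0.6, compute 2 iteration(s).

f(x) = x - e^(-x)
f'(x) = 1 + e^(-x)
x₀ = 0.6

Newton-Raphson formula: x_{n+1} = x_n - f(x_n)/f'(x_n)

Iteration 1:
  f(0.600000) = 0.051188
  f'(0.600000) = 1.548812
  x_1 = 0.600000 - 0.051188/1.548812 = 0.566950
Iteration 2:
  f(0.566950) = -0.000303
  f'(0.566950) = 1.567253
  x_2 = 0.566950 - (-0.000303)/1.567253 = 0.567143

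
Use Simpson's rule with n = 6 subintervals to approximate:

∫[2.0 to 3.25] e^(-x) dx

f(x) = e^(-x)
a = 2.0, b = 3.25, n = 6
h = (b - a)/n = 0.208333

Simpson's rule: (h/3)[f(x₀) + 4f(x₁) + 2f(x₂) + ... + f(xₙ)]

x_0 = 2.0000, f(x_0) = 0.135335, coefficient = 1
x_1 = 2.2083, f(x_1) = 0.109884, coefficient = 4
x_2 = 2.4167, f(x_2) = 0.089219, coefficient = 2
x_3 = 2.6250, f(x_3) = 0.072440, coefficient = 4
x_4 = 2.8333, f(x_4) = 0.058816, coefficient = 2
x_5 = 3.0417, f(x_5) = 0.047755, coefficient = 4
x_6 = 3.2500, f(x_6) = 0.038774, coefficient = 1

I ≈ (0.208333/3) × 1.390494 = 0.096562
Exact value: 0.096561
Error: 0.000001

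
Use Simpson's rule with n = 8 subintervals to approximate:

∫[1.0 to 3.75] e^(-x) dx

f(x) = e^(-x)
a = 1.0, b = 3.75, n = 8
h = (b - a)/n = 0.343750

Simpson's rule: (h/3)[f(x₀) + 4f(x₁) + 2f(x₂) + ... + f(xₙ)]

x_0 = 1.0000, f(x_0) = 0.367879, coefficient = 1
x_1 = 1.3438, f(x_1) = 0.260866, coefficient = 4
x_2 = 1.6875, f(x_2) = 0.184981, coefficient = 2
x_3 = 2.0312, f(x_3) = 0.131171, coefficient = 4
x_4 = 2.3750, f(x_4) = 0.093014, coefficient = 2
x_5 = 2.7188, f(x_5) = 0.065957, coefficient = 4
x_6 = 3.0625, f(x_6) = 0.046771, coefficient = 2
x_7 = 3.4062, f(x_7) = 0.033165, coefficient = 4
x_8 = 3.7500, f(x_8) = 0.023518, coefficient = 1

I ≈ (0.343750/3) × 3.005568 = 0.344388
Exact value: 0.344362
Error: 0.000026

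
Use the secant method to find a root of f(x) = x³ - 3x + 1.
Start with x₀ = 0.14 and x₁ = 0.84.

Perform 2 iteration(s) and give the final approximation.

f(x) = x³ - 3x + 1
x₀ = 0.14, x₁ = 0.84

Secant formula: x_{n+1} = x_n - f(x_n)(x_n - x_{n-1})/(f(x_n) - f(x_{n-1}))

Iteration 1:
  f(0.140000) = 0.582744
  f(0.840000) = -0.927296
  x_2 = 0.840000 - (-0.927296)×(0.840000 - 0.140000)/(-0.927296 - 0.582744)
       = 0.410139
Iteration 2:
  f(0.840000) = -0.927296
  f(0.410139) = -0.161426
  x_3 = 0.410139 - (-0.161426)×(0.410139 - 0.840000)/(-0.161426 - (-0.927296))
       = 0.319535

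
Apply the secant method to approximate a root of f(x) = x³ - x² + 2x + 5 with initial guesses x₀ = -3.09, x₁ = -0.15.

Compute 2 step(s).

f(x) = x³ - x² + 2x + 5
x₀ = -3.09, x₁ = -0.15

Secant formula: x_{n+1} = x_n - f(x_n)(x_n - x_{n-1})/(f(x_n) - f(x_{n-1}))

Iteration 1:
  f(-3.090000) = -40.231729
  f(-0.150000) = 4.674125
  x_2 = -0.150000 - 4.674125×(-0.150000 - (-3.090000))/(4.674125 - (-40.231729))
       = -0.456016
Iteration 2:
  f(-0.150000) = 4.674125
  f(-0.456016) = 3.785187
  x_3 = -0.456016 - 3.785187×(-0.456016 - (-0.150000))/(3.785187 - 4.674125)
       = -1.759065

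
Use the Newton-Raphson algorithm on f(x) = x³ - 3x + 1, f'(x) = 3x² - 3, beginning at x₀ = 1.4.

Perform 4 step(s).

f(x) = x³ - 3x + 1
f'(x) = 3x² - 3
x₀ = 1.4

Newton-Raphson formula: x_{n+1} = x_n - f(x_n)/f'(x_n)

Iteration 1:
  f(1.400000) = -0.456000
  f'(1.400000) = 2.880000
  x_1 = 1.400000 - (-0.456000)/2.880000 = 1.558333
Iteration 2:
  f(1.558333) = 0.109261
  f'(1.558333) = 4.285208
  x_2 = 1.558333 - 0.109261/4.285208 = 1.532836
Iteration 3:
  f(1.532836) = 0.003023
  f'(1.532836) = 4.048759
  x_3 = 1.532836 - 0.003023/4.048759 = 1.532090
Iteration 4:
  f(1.532090) = 0.000003
  f'(1.532090) = 4.041895
  x_4 = 1.532090 - 0.000003/4.041895 = 1.532089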